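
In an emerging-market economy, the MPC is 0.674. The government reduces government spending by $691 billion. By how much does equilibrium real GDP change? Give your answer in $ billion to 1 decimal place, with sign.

Expenditure multiplier = 1/(1 − MPC) = 1/(1 − 0.674) = 1/0.326 ≈ 3.067.
ΔY = k × ΔG = (−$691 billion) / 0.326 ≈ −$2,119.6 billion.

−$2,119.6 billion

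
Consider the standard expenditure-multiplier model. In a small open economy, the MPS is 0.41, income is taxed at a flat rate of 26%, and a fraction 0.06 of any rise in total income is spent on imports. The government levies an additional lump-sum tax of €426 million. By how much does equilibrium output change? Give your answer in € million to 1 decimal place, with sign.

−€403.2 million

MPC = 1 − MPS = 1 − 0.41 = 0.59.
A lump-sum tax change of +€426 million shifts disposable income by −€426 million; first-round consumption changes by −c × ΔT = −0.59 × (+€426 million) = −€251.34 million.
Expenditure multiplier = 1/(1 − c(1−t) + m) = 1/(1 − 0.59×0.74 + 0.06) = 1/0.6234 ≈ 1.604.
The tax multiplier is −c × k ≈ −0.946, so ΔY = k × (−c·ΔT) = (−€251.34 million) / 0.6234 ≈ −€403.2 million.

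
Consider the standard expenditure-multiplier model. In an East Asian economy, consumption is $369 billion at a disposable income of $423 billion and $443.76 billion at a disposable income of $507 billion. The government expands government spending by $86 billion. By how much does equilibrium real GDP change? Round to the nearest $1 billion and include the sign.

+$782 billion

MPC = ΔC/ΔYd = (443.76 − 369)/(507 − 423) = 74.76/84 = 0.89.
Government-spending multiplier = 1/(1 − MPC) = 1/(1 − 0.89) = 1/0.11 ≈ 9.091.
ΔY = k × ΔG = (+$86 billion) / 0.11 ≈ +$782 billion.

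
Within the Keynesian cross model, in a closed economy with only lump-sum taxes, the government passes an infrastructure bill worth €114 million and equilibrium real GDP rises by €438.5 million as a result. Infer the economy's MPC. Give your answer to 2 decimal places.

0.74

Implied spending multiplier k = ΔY/ΔG = 438.5/114 ≈ 3.8465.
Since k = 1/(1 − MPC), MPC = 1 − 1/k = 1 − ΔG/ΔY = 1 − 114/438.5 ≈ 0.74.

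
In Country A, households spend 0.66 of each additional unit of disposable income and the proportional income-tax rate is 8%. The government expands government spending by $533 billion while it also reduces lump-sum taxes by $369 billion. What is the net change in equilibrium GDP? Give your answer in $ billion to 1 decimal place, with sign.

+$1,976.9 billion

Expenditure multiplier = 1/(1 − c(1−t)) = 1/(1 − 0.66×0.92) = 1/0.3928 ≈ 2.546.
ΔG contributes k·ΔG = (+$533 billion) / 0.3928 ≈ +$1,356.9 billion.
ΔT of −$369 billion changes first-round spending by −c·ΔT = +$243.54 billion, contributing k·(−c·ΔT) = (+$243.54 billion) / 0.3928 ≈ +$620 billion.
Net ΔY = k(ΔG − c·ΔT) = (+$776.54 billion) / 0.3928 ≈ +$1,976.9 billion.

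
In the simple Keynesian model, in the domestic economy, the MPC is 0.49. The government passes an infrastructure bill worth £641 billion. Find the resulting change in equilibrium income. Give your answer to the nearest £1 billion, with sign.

+£1,257 billion

Expenditure multiplier = 1/(1 − MPC) = 1/(1 − 0.49) = 1/0.51 ≈ 1.961.
ΔY = k × ΔG = (+£641 billion) / 0.51 ≈ +£1,257 billion.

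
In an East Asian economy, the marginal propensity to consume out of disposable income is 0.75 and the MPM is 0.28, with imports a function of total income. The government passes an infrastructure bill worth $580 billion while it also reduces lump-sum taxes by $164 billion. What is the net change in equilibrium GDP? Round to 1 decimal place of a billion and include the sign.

+$1,326.4 billion

Expenditure multiplier = 1/(1 − c + m) = 1/(1 − 0.75 + 0.28) = 1/0.53 ≈ 1.887.
ΔG contributes k·ΔG = (+$580 billion) / 0.53 ≈ +$1,094.3 billion.
ΔT of −$164 billion changes first-round spending by −c·ΔT = +$123 billion, contributing k·(−c·ΔT) = (+$123 billion) / 0.53 ≈ +$232.1 billion.
Net ΔY = k(ΔG − c·ΔT) = (+$703 billion) / 0.53 ≈ +$1,326.4 billion.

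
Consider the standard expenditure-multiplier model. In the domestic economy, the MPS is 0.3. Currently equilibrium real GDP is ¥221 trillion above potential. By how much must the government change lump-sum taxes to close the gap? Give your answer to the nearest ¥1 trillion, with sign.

+¥95 trillion

MPC = 1 − MPS = 1 − 0.3 = 0.7.
Spending multiplier = 1/(1 − MPC) = 1/(1 − 0.7) = 1/0.3 ≈ 3.333.
Tax multiplier = −c·k = −0.7/0.3 ≈ −2.333. Need ΔY = −¥221 trillion, so ΔT = ΔY/(−c·k) = −(−¥221 trillion) × 0.3 / 0.7 ≈ +¥95 trillion.
The government should raise lump-sum taxes by ¥95 trillion.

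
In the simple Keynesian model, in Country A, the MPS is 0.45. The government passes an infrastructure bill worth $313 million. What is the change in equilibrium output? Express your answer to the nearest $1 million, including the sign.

+$696 million

MPC = 1 − MPS = 1 − 0.45 = 0.55.
Spending multiplier = 1/(1 − MPC) = 1/(1 − 0.55) = 1/0.45 ≈ 2.222.
ΔY = k × ΔG = (+$313 million) / 0.45 ≈ +$696 million.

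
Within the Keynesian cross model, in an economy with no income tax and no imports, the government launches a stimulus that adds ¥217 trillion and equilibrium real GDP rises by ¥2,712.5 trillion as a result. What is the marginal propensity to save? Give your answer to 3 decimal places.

0.080

Implied spending multiplier k = ΔY/ΔG = 2,712.5/217 = 12.5.
Since k = 1/(1 − MPC), MPC = 1 − 1/k = 1 − ΔG/ΔY = 1 − 217/2,712.5 = 0.920.
MPS = 1 − MPC = 0.080.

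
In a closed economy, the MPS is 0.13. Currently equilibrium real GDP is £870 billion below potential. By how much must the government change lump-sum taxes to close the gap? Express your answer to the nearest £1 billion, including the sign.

−£130 billion

MPC = 1 − MPS = 1 − 0.13 = 0.87.
Spending multiplier = 1/(1 − MPC) = 1/(1 − 0.87) = 1/0.13 ≈ 7.692.
Tax multiplier = −c·k = −0.87/0.13 ≈ −6.692. Need ΔY = +£870 billion, so ΔT = ΔY/(−c·k) = −(+£870 billion) × 0.13 / 0.87 = −£130 billion.
The government should cut lump-sum taxes by £130 billion.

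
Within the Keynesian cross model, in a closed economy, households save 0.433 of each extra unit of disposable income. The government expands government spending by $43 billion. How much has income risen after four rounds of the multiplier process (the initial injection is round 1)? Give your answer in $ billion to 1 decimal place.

MPC = 1 − MPS = 1 − 0.433 = 0.567.
Round 1 adds ΔG = $43 billion; each later round is MPC = 0.567 times the previous.
After 4 rounds: 43 + 24.381 + 13.824027 + 7.838223309 = ΔG·(1 − c^4)/(1 − c) = 43 × (1 − 0.103355177121)/0.433 ≈ $89 billion.

$89.0 billion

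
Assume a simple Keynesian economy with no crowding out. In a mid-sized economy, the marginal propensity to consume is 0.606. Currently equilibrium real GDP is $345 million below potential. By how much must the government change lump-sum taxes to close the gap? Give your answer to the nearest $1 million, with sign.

−$224 million

Spending multiplier = 1/(1 − MPC) = 1/(1 − 0.606) = 1/0.394 ≈ 2.538.
Tax multiplier = −c·k = −0.606/0.394 ≈ −1.538. Need ΔY = +$345 million, so ΔT = ΔY/(−c·k) = −(+$345 million) × 0.394 / 0.606 ≈ −$224 million.
The government should cut lump-sum taxes by $224 million.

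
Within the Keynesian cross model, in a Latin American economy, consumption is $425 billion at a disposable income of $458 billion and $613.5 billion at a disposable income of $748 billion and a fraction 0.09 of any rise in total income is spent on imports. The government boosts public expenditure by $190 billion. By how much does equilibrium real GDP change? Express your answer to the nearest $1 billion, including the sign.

MPC = ΔC/ΔYd = (613.5 − 425)/(748 − 458) = 188.5/290 = 0.65.
Government-spending multiplier = 1/(1 − c + m) = 1/(1 − 0.65 + 0.09) = 1/0.44 ≈ 2.273.
ΔY = k × ΔG = (+$190 billion) / 0.44 ≈ +$432 billion.

+$432 billion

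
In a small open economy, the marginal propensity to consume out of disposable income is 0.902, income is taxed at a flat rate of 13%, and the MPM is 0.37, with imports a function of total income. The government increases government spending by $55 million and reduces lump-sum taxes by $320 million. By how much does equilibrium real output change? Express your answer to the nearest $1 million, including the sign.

+$587 million

Expenditure multiplier = 1/(1 − c(1−t) + m) = 1/(1 − 0.902×0.87 + 0.37) = 1/0.58526 ≈ 1.709.
ΔG contributes k·ΔG = (+$55 million) / 0.58526 ≈ +$94 million.
ΔT of −$320 million changes first-round spending by −c·ΔT = +$288.64 million, contributing k·(−c·ΔT) = (+$288.64 million) / 0.58526 ≈ +$493.2 million.
Net ΔY = k(ΔG − c·ΔT) = (+$343.64 million) / 0.58526 ≈ +$587 million.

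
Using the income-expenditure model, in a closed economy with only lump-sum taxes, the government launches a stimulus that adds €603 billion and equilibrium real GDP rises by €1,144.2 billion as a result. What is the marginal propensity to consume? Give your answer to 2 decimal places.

Implied spending multiplier k = ΔY/ΔG = 1,144.2/603 ≈ 1.8975.
Since k = 1/(1 − MPC), MPC = 1 − 1/k = 1 − ΔG/ΔY = 1 − 603/1,144.2 ≈ 0.47.

0.47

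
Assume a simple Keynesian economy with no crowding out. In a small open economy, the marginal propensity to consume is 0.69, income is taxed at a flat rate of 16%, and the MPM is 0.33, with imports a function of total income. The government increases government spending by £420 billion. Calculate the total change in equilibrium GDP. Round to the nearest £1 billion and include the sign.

Government-spending multiplier = 1/(1 − c(1−t) + m) = 1/(1 − 0.69×0.84 + 0.33) = 1/0.7504 ≈ 1.333.
ΔY = k × ΔG = (+£420 billion) / 0.7504 ≈ +£560 billion.

+£560 billion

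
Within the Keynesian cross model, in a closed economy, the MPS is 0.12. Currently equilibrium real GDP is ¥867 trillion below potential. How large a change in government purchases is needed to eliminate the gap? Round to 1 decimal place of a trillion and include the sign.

MPC = 1 − MPS = 1 − 0.12 = 0.88.
Spending multiplier = 1/(1 − MPC) = 1/(1 − 0.88) = 1/0.12 ≈ 8.333.
Need ΔY = +¥867 trillion, so ΔG = ΔY/k = (+¥867 trillion) × 0.12 ≈ +¥104 trillion.
The government should increase government purchases by ¥104 trillion.

+¥104.0 trillion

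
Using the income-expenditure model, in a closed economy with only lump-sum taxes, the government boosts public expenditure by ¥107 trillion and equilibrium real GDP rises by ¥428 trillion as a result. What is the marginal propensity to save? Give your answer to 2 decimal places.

0.25

Implied spending multiplier k = ΔY/ΔG = 428/107 = 4.
Since k = 1/(1 − MPC), MPC = 1 − 1/k = 1 − ΔG/ΔY = 1 − 107/428 = 0.75.
MPS = 1 − MPC = 0.25.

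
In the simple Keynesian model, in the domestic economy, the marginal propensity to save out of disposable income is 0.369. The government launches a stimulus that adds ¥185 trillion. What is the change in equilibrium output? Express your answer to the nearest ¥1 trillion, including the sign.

+¥501 trillion

MPC = 1 − MPS = 1 − 0.369 = 0.631.
Government-spending multiplier = 1/(1 − MPC) = 1/(1 − 0.631) = 1/0.369 ≈ 2.71.
ΔY = k × ΔG = (+¥185 trillion) / 0.369 ≈ +¥501 trillion.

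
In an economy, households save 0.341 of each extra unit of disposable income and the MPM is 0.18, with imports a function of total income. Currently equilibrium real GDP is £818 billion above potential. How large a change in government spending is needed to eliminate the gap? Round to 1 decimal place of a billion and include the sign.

−£426.2 billion

MPC = 1 − MPS = 1 − 0.341 = 0.659.
Spending multiplier = 1/(1 − c + m) = 1/(1 − 0.659 + 0.18) = 1/0.521 ≈ 1.919.
Need ΔY = −£818 billion, so ΔG = ΔY/k = (−£818 billion) × 0.521 ≈ −£426.2 billion.
The government should cut government spending by £426.2 billion.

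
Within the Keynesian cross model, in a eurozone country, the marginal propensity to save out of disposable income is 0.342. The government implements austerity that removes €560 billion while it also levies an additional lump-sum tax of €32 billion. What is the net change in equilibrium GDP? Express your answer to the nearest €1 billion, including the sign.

−€1,699 billion

MPC = 1 − MPS = 1 − 0.342 = 0.658.
Expenditure multiplier = 1/(1 − MPC) = 1/(1 − 0.658) = 1/0.342 ≈ 2.924.
ΔG contributes k·ΔG = (−€560 billion) / 0.342 ≈ −€1,637.4 billion.
ΔT of +€32 billion changes first-round spending by −c·ΔT = −€21.056 billion, contributing k·(−c·ΔT) = (−€21.056 billion) / 0.342 ≈ −€61.6 billion.
Net ΔY = k(ΔG − c·ΔT) = (−€581.056 billion) / 0.342 ≈ −€1,699 billion.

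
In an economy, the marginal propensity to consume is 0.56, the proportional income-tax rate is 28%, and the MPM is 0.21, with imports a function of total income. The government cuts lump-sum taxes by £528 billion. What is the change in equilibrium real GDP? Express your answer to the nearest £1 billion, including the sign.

A lump-sum tax change of −£528 billion shifts disposable income by +£528 billion; first-round consumption changes by −c × ΔT = −0.56 × (−£528 billion) = +£295.68 billion.
Expenditure multiplier = 1/(1 − c(1−t) + m) = 1/(1 − 0.56×0.72 + 0.21) = 1/0.8068 ≈ 1.239.
The tax multiplier is −c × k ≈ −0.694, so ΔY = k × (−c·ΔT) = (+£295.68 billion) / 0.8068 ≈ +£366 billion.

+£366 billion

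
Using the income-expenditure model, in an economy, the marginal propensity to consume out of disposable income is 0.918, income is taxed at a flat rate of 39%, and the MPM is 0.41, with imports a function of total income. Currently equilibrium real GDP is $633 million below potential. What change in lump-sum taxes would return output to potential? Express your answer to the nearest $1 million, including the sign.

−$586 million

Spending multiplier = 1/(1 − c(1−t) + m) = 1/(1 − 0.918×0.61 + 0.41) = 1/0.85002 ≈ 1.176.
Tax multiplier = −c·k = −0.918/0.85002 ≈ −1.08. Need ΔY = +$633 million, so ΔT = ΔY/(−c·k) = −(+$633 million) × 0.85002 / 0.918 ≈ −$586 million.
The government should cut lump-sum taxes by $586 million.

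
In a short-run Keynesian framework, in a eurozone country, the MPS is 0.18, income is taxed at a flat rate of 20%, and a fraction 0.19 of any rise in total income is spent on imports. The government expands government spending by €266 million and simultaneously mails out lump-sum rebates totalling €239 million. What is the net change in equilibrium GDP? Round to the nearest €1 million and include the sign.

MPC = 1 − MPS = 1 − 0.18 = 0.82.
Expenditure multiplier = 1/(1 − c(1−t) + m) = 1/(1 − 0.82×0.8 + 0.19) = 1/0.534 ≈ 1.873.
ΔG contributes k·ΔG = (+€266 million) / 0.534 ≈ +€498.1 million.
ΔT of −€239 million changes first-round spending by −c·ΔT = +€195.98 million, contributing k·(−c·ΔT) = (+€195.98 million) / 0.534 ≈ +€367 million.
Net ΔY = k(ΔG − c·ΔT) = (+€461.98 million) / 0.534 ≈ +€865 million.

+€865 million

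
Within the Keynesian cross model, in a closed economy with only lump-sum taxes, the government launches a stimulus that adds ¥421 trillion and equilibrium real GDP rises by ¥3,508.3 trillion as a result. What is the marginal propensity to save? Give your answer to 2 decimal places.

Implied spending multiplier k = ΔY/ΔG = 3,508.3/421 ≈ 8.3333.
Since k = 1/(1 − MPC), MPC = 1 − 1/k = 1 − ΔG/ΔY = 1 − 421/3,508.3 ≈ 0.88.
MPS = 1 − MPC = 0.12.

0.12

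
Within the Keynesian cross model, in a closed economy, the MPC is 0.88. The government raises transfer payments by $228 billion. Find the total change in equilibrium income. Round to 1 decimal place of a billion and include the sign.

+$1,672.0 billion

The transfer change shifts disposable income by +$228 billion, so first-round consumption changes by c·ΔTR = 0.88 × (+$228 billion) = +$200.64 billion.
Expenditure multiplier = 1/(1 − MPC) = 1/(1 − 0.88) = 1/0.12 ≈ 8.333.
The transfer multiplier is c × k ≈ 7.333, so ΔY = k × (c·ΔTR) = (+$200.64 billion) / 0.12 = +$1,672 billion.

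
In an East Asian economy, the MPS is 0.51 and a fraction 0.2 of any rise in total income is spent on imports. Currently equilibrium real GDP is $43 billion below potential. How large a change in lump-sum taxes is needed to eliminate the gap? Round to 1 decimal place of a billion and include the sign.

MPC = 1 − MPS = 1 − 0.51 = 0.49.
Spending multiplier = 1/(1 − c + m) = 1/(1 − 0.49 + 0.2) = 1/0.71 ≈ 1.408.
Tax multiplier = −c·k = −0.49/0.71 ≈ −0.69. Need ΔY = +$43 billion, so ΔT = ΔY/(−c·k) = −(+$43 billion) × 0.71 / 0.49 ≈ −$62.3 billion.
The government should cut lump-sum taxes by $62.3 billion.

−$62.3 billion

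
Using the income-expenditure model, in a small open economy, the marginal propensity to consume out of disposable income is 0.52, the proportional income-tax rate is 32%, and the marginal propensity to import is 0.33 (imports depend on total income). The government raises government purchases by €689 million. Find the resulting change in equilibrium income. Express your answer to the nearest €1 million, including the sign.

+€706 million

Government-spending multiplier = 1/(1 − c(1−t) + m) = 1/(1 − 0.52×0.68 + 0.33) = 1/0.9764 ≈ 1.024.
ΔY = k × ΔG = (+€689 million) / 0.9764 ≈ +€706 million.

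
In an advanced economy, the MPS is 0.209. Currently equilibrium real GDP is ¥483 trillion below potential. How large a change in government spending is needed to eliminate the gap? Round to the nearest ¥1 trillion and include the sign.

MPC = 1 − MPS = 1 − 0.209 = 0.791.
Spending multiplier = 1/(1 − MPC) = 1/(1 − 0.791) = 1/0.209 ≈ 4.785.
Need ΔY = +¥483 trillion, so ΔG = ΔY/k = (+¥483 trillion) × 0.209 ≈ +¥101 trillion.
The government should increase government spending by ¥101 trillion.

+¥101 trillion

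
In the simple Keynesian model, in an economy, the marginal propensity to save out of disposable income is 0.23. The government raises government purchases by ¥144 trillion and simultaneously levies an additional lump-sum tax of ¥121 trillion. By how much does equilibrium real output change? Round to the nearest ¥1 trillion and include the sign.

MPC = 1 − MPS = 1 − 0.23 = 0.77.
Expenditure multiplier = 1/(1 − MPC) = 1/(1 − 0.77) = 1/0.23 ≈ 4.348.
ΔG contributes k·ΔG = (+¥144 trillion) / 0.23 ≈ +¥626.1 trillion.
ΔT of +¥121 trillion changes first-round spending by −c·ΔT = −¥93.17 trillion, contributing k·(−c·ΔT) = (−¥93.17 trillion) / 0.23 ≈ −¥405.1 trillion.
Net ΔY = k(ΔG − c·ΔT) = (+¥50.83 trillion) / 0.23 = +¥221 trillion.

+¥221 trillion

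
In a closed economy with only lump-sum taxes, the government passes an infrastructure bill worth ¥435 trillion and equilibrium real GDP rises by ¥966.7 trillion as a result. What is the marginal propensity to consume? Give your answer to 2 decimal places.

0.55

Implied spending multiplier k = ΔY/ΔG = 966.7/435 ≈ 2.2223.
Since k = 1/(1 − MPC), MPC = 1 − 1/k = 1 − ΔG/ΔY = 1 − 435/966.7 ≈ 0.55.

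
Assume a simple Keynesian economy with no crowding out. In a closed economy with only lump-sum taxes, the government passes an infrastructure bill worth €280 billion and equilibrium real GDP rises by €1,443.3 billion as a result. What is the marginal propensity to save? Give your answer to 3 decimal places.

0.194

Implied spending multiplier k = ΔY/ΔG = 1,443.3/280 ≈ 5.1546.
Since k = 1/(1 − MPC), MPC = 1 − 1/k = 1 − ΔG/ΔY = 1 − 280/1,443.3 ≈ 0.806.
MPS = 1 − MPC = 0.194.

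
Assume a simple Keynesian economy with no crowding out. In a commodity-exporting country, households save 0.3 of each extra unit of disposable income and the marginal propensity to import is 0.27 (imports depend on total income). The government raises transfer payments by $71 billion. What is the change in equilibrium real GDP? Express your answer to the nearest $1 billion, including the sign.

+$87 billion

MPC = 1 − MPS = 1 − 0.3 = 0.7.
The transfer change shifts disposable income by +$71 billion, so first-round consumption changes by c·ΔTR = 0.7 × (+$71 billion) = +$49.7 billion.
Expenditure multiplier = 1/(1 − c + m) = 1/(1 − 0.7 + 0.27) = 1/0.57 ≈ 1.754.
The transfer multiplier is c × k ≈ 1.228, so ΔY = k × (c·ΔTR) = (+$49.7 billion) / 0.57 ≈ +$87 billion.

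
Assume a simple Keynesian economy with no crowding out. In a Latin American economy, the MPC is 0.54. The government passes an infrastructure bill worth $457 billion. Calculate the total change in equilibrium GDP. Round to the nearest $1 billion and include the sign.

+$993 billion

Spending multiplier = 1/(1 − MPC) = 1/(1 − 0.54) = 1/0.46 ≈ 2.174.
ΔY = k × ΔG = (+$457 billion) / 0.46 ≈ +$993 billion.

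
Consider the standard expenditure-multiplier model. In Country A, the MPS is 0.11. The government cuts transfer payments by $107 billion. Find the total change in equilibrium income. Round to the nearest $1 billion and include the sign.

−$866 billion

MPC = 1 − MPS = 1 − 0.11 = 0.89.
The transfer change shifts disposable income by −$107 billion, so first-round consumption changes by c·ΔTR = 0.89 × (−$107 billion) = −$95.23 billion.
Expenditure multiplier = 1/(1 − MPC) = 1/(1 − 0.89) = 1/0.11 ≈ 9.091.
The transfer multiplier is c × k ≈ 8.091, so ΔY = k × (c·ΔTR) = (−$95.23 billion) / 0.11 ≈ −$866 billion.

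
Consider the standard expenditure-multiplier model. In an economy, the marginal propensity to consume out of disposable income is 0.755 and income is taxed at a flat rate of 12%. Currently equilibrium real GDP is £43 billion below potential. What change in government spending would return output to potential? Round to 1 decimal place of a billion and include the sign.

+£14.4 billion

Spending multiplier = 1/(1 − c(1−t)) = 1/(1 − 0.755×0.88) = 1/0.3356 ≈ 2.98.
Need ΔY = +£43 billion, so ΔG = ΔY/k = (+£43 billion) × 0.3356 ≈ +£14.4 billion.
The government should increase government spending by £14.4 billion.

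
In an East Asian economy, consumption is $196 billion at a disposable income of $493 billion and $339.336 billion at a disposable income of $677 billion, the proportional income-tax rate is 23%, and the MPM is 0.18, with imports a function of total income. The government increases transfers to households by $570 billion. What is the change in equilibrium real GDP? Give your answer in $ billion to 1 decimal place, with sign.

+$765.3 billion

MPC = ΔC/ΔYd = (339.336 − 196)/(677 − 493) = 143.336/184 = 0.779.
The transfer change shifts disposable income by +$570 billion, so first-round consumption changes by c·ΔTR = 0.779 × (+$570 billion) = +$444.03 billion.
Expenditure multiplier = 1/(1 − c(1−t) + m) = 1/(1 − 0.779×0.77 + 0.18) = 1/0.58017 ≈ 1.724.
The transfer multiplier is c × k ≈ 1.343, so ΔY = k × (c·ΔTR) = (+$444.03 billion) / 0.58017 ≈ +$765.3 billion.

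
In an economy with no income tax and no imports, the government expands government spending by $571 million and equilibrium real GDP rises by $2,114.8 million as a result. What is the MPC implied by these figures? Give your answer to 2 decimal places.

0.73

Implied spending multiplier k = ΔY/ΔG = 2,114.8/571 ≈ 3.7037.
Since k = 1/(1 − MPC), MPC = 1 − 1/k = 1 − ΔG/ΔY = 1 − 571/2,114.8 ≈ 0.73.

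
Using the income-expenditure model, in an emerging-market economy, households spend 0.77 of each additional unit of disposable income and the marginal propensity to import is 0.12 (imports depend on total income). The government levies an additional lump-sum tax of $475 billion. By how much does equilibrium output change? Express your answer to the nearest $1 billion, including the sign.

A lump-sum tax change of +$475 billion shifts disposable income by −$475 billion; first-round consumption changes by −c × ΔT = −0.77 × (+$475 billion) = −$365.75 billion.
Expenditure multiplier = 1/(1 − c + m) = 1/(1 − 0.77 + 0.12) = 1/0.35 ≈ 2.857.
The tax multiplier is −c × k = −2.2, so ΔY = k × (−c·ΔT) = (−$365.75 billion) / 0.35 = −$1,045 billion.

−$1,045 billion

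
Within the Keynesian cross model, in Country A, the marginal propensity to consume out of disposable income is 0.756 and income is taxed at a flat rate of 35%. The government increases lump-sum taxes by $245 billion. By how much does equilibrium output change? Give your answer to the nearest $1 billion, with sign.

−$364 billion

A lump-sum tax change of +$245 billion shifts disposable income by −$245 billion; first-round consumption changes by −c × ΔT = −0.756 × (+$245 billion) = −$185.22 billion.
Expenditure multiplier = 1/(1 − c(1−t)) = 1/(1 − 0.756×0.65) = 1/0.5086 ≈ 1.966.
The tax multiplier is −c × k ≈ −1.486, so ΔY = k × (−c·ΔT) = (−$185.22 billion) / 0.5086 ≈ −$364 billion.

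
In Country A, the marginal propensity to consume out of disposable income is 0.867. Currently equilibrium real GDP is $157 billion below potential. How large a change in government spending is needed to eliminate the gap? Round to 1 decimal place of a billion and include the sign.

+$20.9 billion

Spending multiplier = 1/(1 − MPC) = 1/(1 − 0.867) = 1/0.133 ≈ 7.519.
Need ΔY = +$157 billion, so ΔG = ΔY/k = (+$157 billion) × 0.133 ≈ +$20.9 billion.
The government should increase government spending by $20.9 billion.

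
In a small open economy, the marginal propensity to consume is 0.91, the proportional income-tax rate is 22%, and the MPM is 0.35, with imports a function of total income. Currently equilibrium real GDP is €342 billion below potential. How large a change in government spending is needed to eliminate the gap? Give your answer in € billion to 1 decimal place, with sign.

Spending multiplier = 1/(1 − c(1−t) + m) = 1/(1 − 0.91×0.78 + 0.35) = 1/0.6402 ≈ 1.562.
Need ΔY = +€342 billion, so ΔG = ΔY/k = (+€342 billion) × 0.6402 ≈ +€218.9 billion.
The government should increase government spending by €218.9 billion.

+€218.9 billion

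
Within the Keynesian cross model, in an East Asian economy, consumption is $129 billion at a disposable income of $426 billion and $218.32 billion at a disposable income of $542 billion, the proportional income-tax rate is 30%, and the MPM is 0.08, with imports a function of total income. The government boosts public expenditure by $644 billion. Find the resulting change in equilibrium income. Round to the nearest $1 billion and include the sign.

MPC = ΔC/ΔYd = (218.32 − 129)/(542 − 426) = 89.32/116 = 0.77.
Spending multiplier = 1/(1 − c(1−t) + m) = 1/(1 − 0.77×0.7 + 0.08) = 1/0.541 ≈ 1.848.
ΔY = k × ΔG = (+$644 billion) / 0.541 ≈ +$1,190 billion.

+$1,190 billion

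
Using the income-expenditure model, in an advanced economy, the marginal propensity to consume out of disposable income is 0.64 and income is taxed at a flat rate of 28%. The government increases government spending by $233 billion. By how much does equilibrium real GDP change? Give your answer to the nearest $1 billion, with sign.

Spending multiplier = 1/(1 − c(1−t)) = 1/(1 − 0.64×0.72) = 1/0.5392 ≈ 1.855.
ΔY = k × ΔG = (+$233 billion) / 0.5392 ≈ +$432 billion.

+$432 billion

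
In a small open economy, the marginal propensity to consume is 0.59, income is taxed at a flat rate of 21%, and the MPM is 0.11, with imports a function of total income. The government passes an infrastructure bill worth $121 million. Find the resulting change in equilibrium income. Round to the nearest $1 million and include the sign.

+$188 million

Government-spending multiplier = 1/(1 − c(1−t) + m) = 1/(1 − 0.59×0.79 + 0.11) = 1/0.6439 ≈ 1.553.
ΔY = k × ΔG = (+$121 million) / 0.6439 ≈ +$188 million.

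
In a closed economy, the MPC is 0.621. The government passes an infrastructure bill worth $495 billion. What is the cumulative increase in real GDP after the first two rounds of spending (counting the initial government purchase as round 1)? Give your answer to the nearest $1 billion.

$802 billion

Round 1 adds ΔG = $495 billion; each later round is MPC = 0.621 times the previous.
After 2 rounds: 495 + 307.395 = ΔG·(1 − c^2)/(1 − c) = 495 × (1 − 0.385641)/0.379 ≈ $802 billion.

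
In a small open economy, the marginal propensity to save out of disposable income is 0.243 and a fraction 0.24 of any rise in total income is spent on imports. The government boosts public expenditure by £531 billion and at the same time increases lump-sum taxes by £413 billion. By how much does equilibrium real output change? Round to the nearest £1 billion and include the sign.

MPC = 1 − MPS = 1 − 0.243 = 0.757.
Expenditure multiplier = 1/(1 − c + m) = 1/(1 − 0.757 + 0.24) = 1/0.483 ≈ 2.07.
ΔG contributes k·ΔG = (+£531 billion) / 0.483 ≈ +£1,099.4 billion.
ΔT of +£413 billion changes first-round spending by −c·ΔT = −£312.641 billion, contributing k·(−c·ΔT) = (−£312.641 billion) / 0.483 ≈ −£647.3 billion.
Net ΔY = k(ΔG − c·ΔT) = (+£218.359 billion) / 0.483 ≈ +£452 billion.

+£452 billion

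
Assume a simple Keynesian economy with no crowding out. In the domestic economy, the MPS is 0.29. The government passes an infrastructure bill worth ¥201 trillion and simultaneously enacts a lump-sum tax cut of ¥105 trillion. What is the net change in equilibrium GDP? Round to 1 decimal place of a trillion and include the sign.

+¥950.2 trillion

MPC = 1 − MPS = 1 − 0.29 = 0.71.
Expenditure multiplier = 1/(1 − MPC) = 1/(1 − 0.71) = 1/0.29 ≈ 3.448.
ΔG contributes k·ΔG = (+¥201 trillion) / 0.29 ≈ +¥693.1 trillion.
ΔT of −¥105 trillion changes first-round spending by −c·ΔT = +¥74.55 trillion, contributing k·(−c·ΔT) = (+¥74.55 trillion) / 0.29 ≈ +¥257.1 trillion.
Net ΔY = k(ΔG − c·ΔT) = (+¥275.55 trillion) / 0.29 ≈ +¥950.2 trillion.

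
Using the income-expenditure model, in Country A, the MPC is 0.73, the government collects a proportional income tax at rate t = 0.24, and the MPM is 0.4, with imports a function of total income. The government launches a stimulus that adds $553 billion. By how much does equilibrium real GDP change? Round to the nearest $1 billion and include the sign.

Expenditure multiplier = 1/(1 − c(1−t) + m) = 1/(1 − 0.73×0.76 + 0.4) = 1/0.8452 ≈ 1.183.
ΔY = k × ΔG = (+$553 billion) / 0.8452 ≈ +$654 billion.

+$654 billion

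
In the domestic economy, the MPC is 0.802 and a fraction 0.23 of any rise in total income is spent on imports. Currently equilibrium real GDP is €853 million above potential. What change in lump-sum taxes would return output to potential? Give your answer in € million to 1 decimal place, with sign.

Spending multiplier = 1/(1 − c + m) = 1/(1 − 0.802 + 0.23) = 1/0.428 ≈ 2.336.
Tax multiplier = −c·k = −0.802/0.428 ≈ −1.874. Need ΔY = −€853 million, so ΔT = ΔY/(−c·k) = −(−€853 million) × 0.428 / 0.802 ≈ +€455.2 million.
The government should raise lump-sum taxes by €455.2 million.

+€455.2 million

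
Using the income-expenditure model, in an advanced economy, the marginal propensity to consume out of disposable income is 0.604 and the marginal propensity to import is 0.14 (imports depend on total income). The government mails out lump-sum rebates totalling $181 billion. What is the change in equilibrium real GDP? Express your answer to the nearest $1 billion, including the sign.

+$204 billion

A lump-sum tax change of −$181 billion shifts disposable income by +$181 billion; first-round consumption changes by −c × ΔT = −0.604 × (−$181 billion) = +$109.324 billion.
Expenditure multiplier = 1/(1 − c + m) = 1/(1 − 0.604 + 0.14) = 1/0.536 ≈ 1.866.
The tax multiplier is −c × k ≈ −1.127, so ΔY = k × (−c·ΔT) = (+$109.324 billion) / 0.536 ≈ +$204 billion.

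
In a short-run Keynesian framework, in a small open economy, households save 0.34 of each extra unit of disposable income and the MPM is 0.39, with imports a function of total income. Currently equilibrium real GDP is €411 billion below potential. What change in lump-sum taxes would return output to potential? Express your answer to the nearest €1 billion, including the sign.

MPC = 1 − MPS = 1 − 0.34 = 0.66.
Spending multiplier = 1/(1 − c + m) = 1/(1 − 0.66 + 0.39) = 1/0.73 ≈ 1.37.
Tax multiplier = −c·k = −0.66/0.73 ≈ −0.904. Need ΔY = +€411 billion, so ΔT = ΔY/(−c·k) = −(+€411 billion) × 0.73 / 0.66 ≈ −€455 billion.
The government should cut lump-sum taxes by €455 billion.

−€455 billion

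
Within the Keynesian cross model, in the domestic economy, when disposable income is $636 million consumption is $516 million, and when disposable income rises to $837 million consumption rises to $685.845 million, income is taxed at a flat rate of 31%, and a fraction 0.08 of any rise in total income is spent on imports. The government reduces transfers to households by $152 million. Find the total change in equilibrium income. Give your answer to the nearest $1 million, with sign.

MPC = ΔC/ΔYd = (685.845 − 516)/(837 − 636) = 169.845/201 = 0.845.
The transfer change shifts disposable income by −$152 million, so first-round consumption changes by c·ΔTR = 0.845 × (−$152 million) = −$128.44 million.
Expenditure multiplier = 1/(1 − c(1−t) + m) = 1/(1 − 0.845×0.69 + 0.08) = 1/0.49695 ≈ 2.012.
The transfer multiplier is c × k ≈ 1.7, so ΔY = k × (c·ΔTR) = (−$128.44 million) / 0.49695 ≈ −$258 million.

−$258 million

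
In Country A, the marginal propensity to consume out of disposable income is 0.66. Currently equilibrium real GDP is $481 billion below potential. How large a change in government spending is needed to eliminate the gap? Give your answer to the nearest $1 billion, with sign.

Spending multiplier = 1/(1 − MPC) = 1/(1 − 0.66) = 1/0.34 ≈ 2.941.
Need ΔY = +$481 billion, so ΔG = ΔY/k = (+$481 billion) × 0.34 ≈ +$164 billion.
The government should increase government spending by $164 billion.

+$164 billion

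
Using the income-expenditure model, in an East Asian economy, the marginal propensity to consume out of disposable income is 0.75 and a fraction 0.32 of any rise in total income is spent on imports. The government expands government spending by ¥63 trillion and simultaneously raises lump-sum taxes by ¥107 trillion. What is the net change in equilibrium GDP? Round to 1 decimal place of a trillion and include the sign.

Expenditure multiplier = 1/(1 − c + m) = 1/(1 − 0.75 + 0.32) = 1/0.57 ≈ 1.754.
ΔG contributes k·ΔG = (+¥63 trillion) / 0.57 ≈ +¥110.5 trillion.
ΔT of +¥107 trillion changes first-round spending by −c·ΔT = −¥80.25 trillion, contributing k·(−c·ΔT) = (−¥80.25 trillion) / 0.57 ≈ −¥140.8 trillion.
Net ΔY = k(ΔG − c·ΔT) = (−¥17.25 trillion) / 0.57 ≈ −¥30.3 trillion.

−¥30.3 trillion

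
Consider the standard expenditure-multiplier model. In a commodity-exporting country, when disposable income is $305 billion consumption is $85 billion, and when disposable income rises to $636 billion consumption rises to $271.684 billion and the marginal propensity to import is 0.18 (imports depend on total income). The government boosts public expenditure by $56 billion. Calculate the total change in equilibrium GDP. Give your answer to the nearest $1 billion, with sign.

MPC = ΔC/ΔYd = (271.684 − 85)/(636 − 305) = 186.684/331 = 0.564.
Expenditure multiplier = 1/(1 − c + m) = 1/(1 − 0.564 + 0.18) = 1/0.616 ≈ 1.623.
ΔY = k × ΔG = (+$56 billion) / 0.616 ≈ +$91 billion.

+$91 billion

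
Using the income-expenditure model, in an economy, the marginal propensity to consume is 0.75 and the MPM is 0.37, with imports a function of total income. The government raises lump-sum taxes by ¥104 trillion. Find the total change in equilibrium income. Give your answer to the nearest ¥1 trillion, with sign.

A lump-sum tax change of +¥104 trillion shifts disposable income by −¥104 trillion; first-round consumption changes by −c × ΔT = −0.75 × (+¥104 trillion) = −¥78 trillion.
Expenditure multiplier = 1/(1 − c + m) = 1/(1 − 0.75 + 0.37) = 1/0.62 ≈ 1.613.
The tax multiplier is −c × k ≈ −1.21, so ΔY = k × (−c·ΔT) = (−¥78 trillion) / 0.62 ≈ −¥126 trillion.

−¥126 trillion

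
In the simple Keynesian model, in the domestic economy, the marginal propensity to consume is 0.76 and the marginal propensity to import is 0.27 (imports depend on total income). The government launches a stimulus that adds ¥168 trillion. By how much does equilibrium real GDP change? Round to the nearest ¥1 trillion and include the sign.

Government-spending multiplier = 1/(1 − c + m) = 1/(1 − 0.76 + 0.27) = 1/0.51 ≈ 1.961.
ΔY = k × ΔG = (+¥168 trillion) / 0.51 ≈ +¥329 trillion.

+¥329 trillion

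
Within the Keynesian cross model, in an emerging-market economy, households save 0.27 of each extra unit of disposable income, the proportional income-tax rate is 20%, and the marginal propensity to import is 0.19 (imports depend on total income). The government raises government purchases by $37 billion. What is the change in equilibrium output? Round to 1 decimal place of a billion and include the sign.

+$61.1 billion

MPC = 1 − MPS = 1 − 0.27 = 0.73.
Spending multiplier = 1/(1 − c(1−t) + m) = 1/(1 − 0.73×0.8 + 0.19) = 1/0.606 ≈ 1.65.
ΔY = k × ΔG = (+$37 billion) / 0.606 ≈ +$61.1 billion.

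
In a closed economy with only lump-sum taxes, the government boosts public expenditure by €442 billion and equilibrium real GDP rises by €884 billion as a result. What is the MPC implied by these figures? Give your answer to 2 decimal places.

0.50

Implied spending multiplier k = ΔY/ΔG = 884/442 = 2.
Since k = 1/(1 − MPC), MPC = 1 − 1/k = 1 − ΔG/ΔY = 1 − 442/884 = 0.50.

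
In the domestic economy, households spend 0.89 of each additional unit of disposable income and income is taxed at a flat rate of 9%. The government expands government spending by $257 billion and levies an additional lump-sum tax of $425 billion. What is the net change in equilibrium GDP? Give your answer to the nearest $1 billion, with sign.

Expenditure multiplier = 1/(1 − c(1−t)) = 1/(1 − 0.89×0.91) = 1/0.1901 ≈ 5.26.
ΔG contributes k·ΔG = (+$257 billion) / 0.1901 ≈ +$1,351.9 billion.
ΔT of +$425 billion changes first-round spending by −c·ΔT = −$378.25 billion, contributing k·(−c·ΔT) = (−$378.25 billion) / 0.1901 ≈ −$1,989.7 billion.
Net ΔY = k(ΔG − c·ΔT) = (−$121.25 billion) / 0.1901 ≈ −$638 billion.

−$638 billion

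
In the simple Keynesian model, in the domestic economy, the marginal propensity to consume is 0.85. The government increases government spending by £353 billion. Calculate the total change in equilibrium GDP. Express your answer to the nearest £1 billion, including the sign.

Spending multiplier = 1/(1 − MPC) = 1/(1 − 0.85) = 1/0.15 ≈ 6.667.
ΔY = k × ΔG = (+£353 billion) / 0.15 ≈ +£2,353 billion.

+£2,353 billion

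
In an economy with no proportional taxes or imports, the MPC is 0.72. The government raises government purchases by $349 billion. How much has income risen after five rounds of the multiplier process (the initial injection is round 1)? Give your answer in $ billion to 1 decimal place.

$1,005.3 billion

Round 1 adds ΔG = $349 billion; each later round is MPC = 0.72 times the previous.
After 5 rounds: 349 + 251.28 + 180.9216 + 130.263552 + 93.78975744 = ΔG·(1 − c^5)/(1 − c) = 349 × (1 − 0.1934917632)/0.28 ≈ $1,005.3 billion.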